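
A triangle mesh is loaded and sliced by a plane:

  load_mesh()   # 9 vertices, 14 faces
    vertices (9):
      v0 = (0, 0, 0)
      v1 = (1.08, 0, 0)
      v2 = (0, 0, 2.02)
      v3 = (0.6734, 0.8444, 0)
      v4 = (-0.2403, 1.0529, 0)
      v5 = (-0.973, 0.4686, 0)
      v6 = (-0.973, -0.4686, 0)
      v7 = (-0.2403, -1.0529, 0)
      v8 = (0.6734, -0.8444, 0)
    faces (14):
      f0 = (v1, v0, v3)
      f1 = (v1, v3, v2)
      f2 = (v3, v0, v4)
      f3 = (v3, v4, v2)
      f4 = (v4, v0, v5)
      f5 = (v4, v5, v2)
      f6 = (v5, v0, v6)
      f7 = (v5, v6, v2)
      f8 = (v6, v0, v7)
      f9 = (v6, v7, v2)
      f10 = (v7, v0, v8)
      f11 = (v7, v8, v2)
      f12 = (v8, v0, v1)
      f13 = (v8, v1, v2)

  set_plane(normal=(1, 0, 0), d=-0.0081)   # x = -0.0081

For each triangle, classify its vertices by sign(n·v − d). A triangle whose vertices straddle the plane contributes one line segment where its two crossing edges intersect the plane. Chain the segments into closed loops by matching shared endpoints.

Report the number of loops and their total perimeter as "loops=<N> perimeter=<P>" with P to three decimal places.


loops=1 perimeter=6.482

Straddling triangles (10 of 14):
  (v3,v0,v4) [++-] → (-0.0081, 0.035491, 0)–(-0.0081, 0.999914, 0)  len=0.9644
  (v3,v4,v2) [+-+] → (-0.0081, 0.999914, 0)–(-0.0081, 0.035491, 1.95191)  len=2.1772
  (v4,v0,v5) [-+-] → (-0.0081, 0.035491, 0)–(-0.0081, 0.00390099, 0)  len=0.0316
  (v4,v5,v2) [--+] → (-0.0081, 0.00390099, 2.00318)–(-0.0081, 0.035491, 1.95191)  len=0.0602
  (v5,v0,v6) [-+-] → (-0.0081, 0.00390099, 0)–(-0.0081, -0.00390099, 0)  len=0.0078
  (v5,v6,v2) [--+] → (-0.0081, -0.00390099, 2.00318)–(-0.0081, 0.00390099, 2.00318)  len=0.0078
  (v6,v0,v7) [-+-] → (-0.0081, -0.00390099, 0)–(-0.0081, -0.035491, 0)  len=0.0316
  (v6,v7,v2) [--+] → (-0.0081, -0.035491, 1.95191)–(-0.0081, -0.00390099, 2.00318)  len=0.0602
  (v7,v0,v8) [-++] → (-0.0081, -0.035491, 0)–(-0.0081, -0.999914, 0)  len=0.9644
  (v7,v8,v2) [-++] → (-0.0081, -0.999914, 0)–(-0.0081, -0.035491, 1.95191)  len=2.1772

Chained into 1 loop(s):
  loop 1: 10 segments, perimeter = 6.4824
Total perimeter = 6.482


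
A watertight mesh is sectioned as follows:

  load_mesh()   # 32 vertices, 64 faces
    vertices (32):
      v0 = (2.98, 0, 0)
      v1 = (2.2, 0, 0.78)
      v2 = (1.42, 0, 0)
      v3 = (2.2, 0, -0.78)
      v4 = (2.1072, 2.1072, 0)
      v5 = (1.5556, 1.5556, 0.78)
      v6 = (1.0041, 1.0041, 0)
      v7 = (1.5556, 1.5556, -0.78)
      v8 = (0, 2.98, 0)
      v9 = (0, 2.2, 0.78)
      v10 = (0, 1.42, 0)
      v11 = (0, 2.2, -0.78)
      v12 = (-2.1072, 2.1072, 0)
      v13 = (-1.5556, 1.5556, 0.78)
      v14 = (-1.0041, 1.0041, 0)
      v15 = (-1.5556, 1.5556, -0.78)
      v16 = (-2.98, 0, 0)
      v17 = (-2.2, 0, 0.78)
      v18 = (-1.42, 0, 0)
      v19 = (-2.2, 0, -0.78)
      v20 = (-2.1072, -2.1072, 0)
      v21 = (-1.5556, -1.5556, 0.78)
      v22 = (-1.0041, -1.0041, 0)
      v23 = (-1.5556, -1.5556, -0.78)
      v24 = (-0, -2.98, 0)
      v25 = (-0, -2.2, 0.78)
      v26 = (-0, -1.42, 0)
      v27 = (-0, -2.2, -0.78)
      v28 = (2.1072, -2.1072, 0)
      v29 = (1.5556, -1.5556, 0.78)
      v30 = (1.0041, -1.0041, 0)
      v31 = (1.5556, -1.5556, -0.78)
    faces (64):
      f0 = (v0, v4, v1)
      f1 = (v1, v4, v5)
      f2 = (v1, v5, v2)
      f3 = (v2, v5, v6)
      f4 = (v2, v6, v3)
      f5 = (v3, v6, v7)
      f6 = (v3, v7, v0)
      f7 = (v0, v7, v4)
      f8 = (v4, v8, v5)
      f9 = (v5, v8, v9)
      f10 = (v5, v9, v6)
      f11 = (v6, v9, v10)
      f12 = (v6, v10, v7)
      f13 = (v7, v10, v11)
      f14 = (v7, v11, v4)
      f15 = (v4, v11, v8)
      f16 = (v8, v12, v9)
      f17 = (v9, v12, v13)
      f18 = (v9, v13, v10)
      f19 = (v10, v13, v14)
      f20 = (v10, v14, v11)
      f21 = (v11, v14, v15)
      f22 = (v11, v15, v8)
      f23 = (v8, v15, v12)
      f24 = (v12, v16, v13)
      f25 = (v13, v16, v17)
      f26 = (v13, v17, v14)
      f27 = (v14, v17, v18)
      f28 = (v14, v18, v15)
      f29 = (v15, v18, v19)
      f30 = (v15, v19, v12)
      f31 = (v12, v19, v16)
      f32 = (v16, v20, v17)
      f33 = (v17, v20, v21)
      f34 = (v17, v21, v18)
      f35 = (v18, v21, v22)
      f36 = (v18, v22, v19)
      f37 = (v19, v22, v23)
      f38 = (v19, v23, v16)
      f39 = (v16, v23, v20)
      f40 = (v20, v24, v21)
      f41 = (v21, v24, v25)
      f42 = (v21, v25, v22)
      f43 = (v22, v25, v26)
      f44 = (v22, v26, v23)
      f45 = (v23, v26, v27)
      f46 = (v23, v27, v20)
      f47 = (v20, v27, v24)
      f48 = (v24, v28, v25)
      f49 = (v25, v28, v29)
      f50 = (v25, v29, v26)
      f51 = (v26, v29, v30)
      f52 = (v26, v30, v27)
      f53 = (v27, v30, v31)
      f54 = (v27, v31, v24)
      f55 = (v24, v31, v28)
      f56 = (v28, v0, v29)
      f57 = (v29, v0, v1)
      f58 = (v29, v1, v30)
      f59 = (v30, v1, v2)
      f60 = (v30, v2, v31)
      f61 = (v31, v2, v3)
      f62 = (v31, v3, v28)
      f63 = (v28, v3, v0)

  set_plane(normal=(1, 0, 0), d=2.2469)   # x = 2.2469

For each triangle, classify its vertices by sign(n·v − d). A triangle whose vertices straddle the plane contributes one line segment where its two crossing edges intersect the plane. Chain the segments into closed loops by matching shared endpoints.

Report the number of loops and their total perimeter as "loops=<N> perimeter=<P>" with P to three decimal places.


loops=1 perimeter=7.663

Straddling triangles (6 of 64):
  (v0,v4,v1) [+--] → (2.2469, 1.76992, 0)–(2.2469, 0, 0.7331)  len=1.9157
  (v3,v7,v0) [--+] → (2.2469, 0.800625, -0.401445)–(2.2469, 0, -0.7331)  len=0.8666
  (v0,v7,v4) [+--] → (2.2469, 0.800625, -0.401445)–(2.2469, 1.76992, 0)  len=1.0491
  (v28,v0,v29) [-+-] → (2.2469, -1.76992, 0)–(2.2469, -0.800625, 0.401445)  len=1.0491
  (v29,v0,v1) [-+-] → (2.2469, -0.800625, 0.401445)–(2.2469, 0, 0.7331)  len=0.8666
  (v28,v3,v0) [--+] → (2.2469, 0, -0.7331)–(2.2469, -1.76992, 0)  len=1.9157

Chained into 1 loop(s):
  loop 1: 6 segments, perimeter = 7.6630
Total perimeter = 7.663


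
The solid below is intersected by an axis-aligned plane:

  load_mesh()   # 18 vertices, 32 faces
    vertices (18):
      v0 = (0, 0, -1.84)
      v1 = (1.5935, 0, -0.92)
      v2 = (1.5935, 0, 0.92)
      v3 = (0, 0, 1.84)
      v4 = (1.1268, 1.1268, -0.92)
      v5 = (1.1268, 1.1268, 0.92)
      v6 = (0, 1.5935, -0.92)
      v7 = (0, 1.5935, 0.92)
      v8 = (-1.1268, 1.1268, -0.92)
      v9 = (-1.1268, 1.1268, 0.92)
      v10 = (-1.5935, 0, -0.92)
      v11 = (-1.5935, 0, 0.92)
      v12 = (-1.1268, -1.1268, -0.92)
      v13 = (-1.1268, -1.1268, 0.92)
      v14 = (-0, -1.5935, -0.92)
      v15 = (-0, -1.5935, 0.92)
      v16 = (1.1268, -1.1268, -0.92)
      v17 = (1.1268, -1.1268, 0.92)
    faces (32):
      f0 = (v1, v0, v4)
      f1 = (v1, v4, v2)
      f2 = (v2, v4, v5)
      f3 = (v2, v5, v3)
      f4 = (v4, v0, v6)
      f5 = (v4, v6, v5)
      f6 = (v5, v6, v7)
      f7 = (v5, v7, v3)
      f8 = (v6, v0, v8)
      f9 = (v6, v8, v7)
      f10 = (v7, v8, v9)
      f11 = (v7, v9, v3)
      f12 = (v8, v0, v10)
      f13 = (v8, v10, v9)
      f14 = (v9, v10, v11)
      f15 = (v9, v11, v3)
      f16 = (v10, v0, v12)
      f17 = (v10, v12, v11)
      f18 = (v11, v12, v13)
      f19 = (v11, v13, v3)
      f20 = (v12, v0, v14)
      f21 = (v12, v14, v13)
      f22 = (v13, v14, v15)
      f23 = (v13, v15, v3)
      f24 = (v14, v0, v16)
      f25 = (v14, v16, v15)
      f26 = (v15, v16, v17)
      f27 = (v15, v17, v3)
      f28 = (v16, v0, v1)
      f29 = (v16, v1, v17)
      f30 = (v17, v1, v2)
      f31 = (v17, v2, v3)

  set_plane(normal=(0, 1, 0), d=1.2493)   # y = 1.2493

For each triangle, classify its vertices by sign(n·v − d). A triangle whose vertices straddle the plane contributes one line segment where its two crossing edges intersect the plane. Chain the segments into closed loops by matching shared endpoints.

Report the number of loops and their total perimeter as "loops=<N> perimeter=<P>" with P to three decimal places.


loops=1 perimeter=7.098

Straddling triangles (8 of 32):
  (v4,v0,v6) [--+] → (0, 1.2493, -1.11872)–(0.831036, 1.2493, -0.92)  len=0.8545
  (v4,v6,v5) [-+-] → (0.831036, 1.2493, -0.92)–(0.831036, 1.2493, 0.437034)  len=1.3570
  (v5,v6,v7) [-++] → (0.831036, 1.2493, 0.437034)–(0.831036, 1.2493, 0.92)  len=0.4830
  (v5,v7,v3) [-+-] → (0.831036, 1.2493, 0.92)–(0, 1.2493, 1.11872)  len=0.8545
  (v6,v0,v8) [+--] → (0, 1.2493, -1.11872)–(-0.831036, 1.2493, -0.92)  len=0.8545
  (v6,v8,v7) [+-+] → (-0.831036, 1.2493, -0.92)–(-0.831036, 1.2493, -0.437034)  len=0.4830
  (v7,v8,v9) [+--] → (-0.831036, 1.2493, -0.437034)–(-0.831036, 1.2493, 0.92)  len=1.3570
  (v7,v9,v3) [+--] → (-0.831036, 1.2493, 0.92)–(0, 1.2493, 1.11872)  len=0.8545

Chained into 1 loop(s):
  loop 1: 8 segments, perimeter = 7.0979
Total perimeter = 7.098


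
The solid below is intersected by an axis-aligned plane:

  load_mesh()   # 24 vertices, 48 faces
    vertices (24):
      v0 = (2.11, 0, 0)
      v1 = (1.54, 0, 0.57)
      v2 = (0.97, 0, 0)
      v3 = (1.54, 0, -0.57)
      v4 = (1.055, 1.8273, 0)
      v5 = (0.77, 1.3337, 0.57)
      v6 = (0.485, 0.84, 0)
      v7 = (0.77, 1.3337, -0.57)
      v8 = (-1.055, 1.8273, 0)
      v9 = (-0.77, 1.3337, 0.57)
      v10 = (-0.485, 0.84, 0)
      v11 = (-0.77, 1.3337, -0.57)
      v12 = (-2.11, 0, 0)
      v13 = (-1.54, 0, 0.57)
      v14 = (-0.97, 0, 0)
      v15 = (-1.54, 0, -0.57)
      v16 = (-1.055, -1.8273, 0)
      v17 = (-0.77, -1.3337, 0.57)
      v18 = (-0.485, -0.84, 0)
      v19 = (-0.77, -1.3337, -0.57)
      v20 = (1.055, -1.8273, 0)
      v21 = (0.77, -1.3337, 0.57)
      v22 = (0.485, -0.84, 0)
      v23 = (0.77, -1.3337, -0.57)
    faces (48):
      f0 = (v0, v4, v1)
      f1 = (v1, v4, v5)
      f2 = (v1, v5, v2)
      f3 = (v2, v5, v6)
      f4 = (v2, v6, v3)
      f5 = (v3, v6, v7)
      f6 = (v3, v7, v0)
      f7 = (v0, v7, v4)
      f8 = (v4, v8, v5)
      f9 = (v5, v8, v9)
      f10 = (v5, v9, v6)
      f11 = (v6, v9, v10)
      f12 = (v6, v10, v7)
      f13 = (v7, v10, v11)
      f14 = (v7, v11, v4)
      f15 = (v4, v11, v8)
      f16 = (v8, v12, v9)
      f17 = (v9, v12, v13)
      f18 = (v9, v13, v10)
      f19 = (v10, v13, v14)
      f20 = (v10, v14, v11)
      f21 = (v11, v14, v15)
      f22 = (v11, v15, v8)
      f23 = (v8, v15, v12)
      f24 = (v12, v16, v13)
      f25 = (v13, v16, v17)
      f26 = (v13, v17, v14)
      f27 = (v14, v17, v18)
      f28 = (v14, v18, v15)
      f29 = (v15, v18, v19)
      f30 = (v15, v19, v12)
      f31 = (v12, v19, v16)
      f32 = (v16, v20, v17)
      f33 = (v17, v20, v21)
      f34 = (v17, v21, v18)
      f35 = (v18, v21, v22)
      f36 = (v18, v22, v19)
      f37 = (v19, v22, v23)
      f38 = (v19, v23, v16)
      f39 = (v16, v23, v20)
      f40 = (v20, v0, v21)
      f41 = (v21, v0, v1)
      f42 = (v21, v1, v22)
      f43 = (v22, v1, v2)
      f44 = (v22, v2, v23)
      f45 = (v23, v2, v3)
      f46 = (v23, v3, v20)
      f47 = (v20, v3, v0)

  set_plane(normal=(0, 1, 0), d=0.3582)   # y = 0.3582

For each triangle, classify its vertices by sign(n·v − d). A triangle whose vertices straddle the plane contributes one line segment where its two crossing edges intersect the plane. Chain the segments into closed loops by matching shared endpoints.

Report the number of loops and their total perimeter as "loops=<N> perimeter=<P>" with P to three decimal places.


loops=2 perimeter=6.449

Straddling triangles (16 of 48):
  (v0,v4,v1) [-+-] → (1.90319, 0.3582, 0)–(1.44493, 0.3582, 0.458265)  len=0.6481
  (v1,v4,v5) [-++] → (1.44493, 0.3582, 0.458265)–(1.3332, 0.3582, 0.57)  len=0.1580
  (v1,v5,v2) [-+-] → (1.3332, 0.3582, 0.57)–(0.916285, 0.3582, 0.153088)  len=0.5896
  (v2,v5,v6) [-++] → (0.916285, 0.3582, 0.153088)–(0.763182, 0.3582, 0)  len=0.2165
  (v2,v6,v3) [-+-] → (0.763182, 0.3582, 0)–(1.09012, 0.3582, -0.326936)  len=0.4624
  (v3,v6,v7) [-++] → (1.09012, 0.3582, -0.326936)–(1.3332, 0.3582, -0.57)  len=0.3438
  (v3,v7,v0) [-+-] → (1.3332, 0.3582, -0.57)–(1.75011, 0.3582, -0.153088)  len=0.5896
  (v0,v7,v4) [-++] → (1.75011, 0.3582, -0.153088)–(1.90319, 0.3582, 0)  len=0.2165
  (v8,v12,v9) [+-+] → (-1.90319, 0.3582, 0)–(-1.75011, 0.3582, 0.153088)  len=0.2165
  (v9,v12,v13) [+--] → (-1.75011, 0.3582, 0.153088)–(-1.3332, 0.3582, 0.57)  len=0.5896
  (v9,v13,v10) [+-+] → (-1.3332, 0.3582, 0.57)–(-1.09012, 0.3582, 0.326936)  len=0.3438
  (v10,v13,v14) [+--] → (-1.09012, 0.3582, 0.326936)–(-0.763182, 0.3582, 0)  len=0.4624
  (v10,v14,v11) [+-+] → (-0.763182, 0.3582, 0)–(-0.916285, 0.3582, -0.153088)  len=0.2165
  (v11,v14,v15) [+--] → (-0.916285, 0.3582, -0.153088)–(-1.3332, 0.3582, -0.57)  len=0.5896
  (v11,v15,v8) [+-+] → (-1.3332, 0.3582, -0.57)–(-1.44493, 0.3582, -0.458265)  len=0.1580
  (v8,v15,v12) [+--] → (-1.44493, 0.3582, -0.458265)–(-1.90319, 0.3582, 0)  len=0.6481

Chained into 2 loop(s):
  loop 1: 8 segments, perimeter = 3.2244
  loop 2: 8 segments, perimeter = 3.2244
Total perimeter = 6.449


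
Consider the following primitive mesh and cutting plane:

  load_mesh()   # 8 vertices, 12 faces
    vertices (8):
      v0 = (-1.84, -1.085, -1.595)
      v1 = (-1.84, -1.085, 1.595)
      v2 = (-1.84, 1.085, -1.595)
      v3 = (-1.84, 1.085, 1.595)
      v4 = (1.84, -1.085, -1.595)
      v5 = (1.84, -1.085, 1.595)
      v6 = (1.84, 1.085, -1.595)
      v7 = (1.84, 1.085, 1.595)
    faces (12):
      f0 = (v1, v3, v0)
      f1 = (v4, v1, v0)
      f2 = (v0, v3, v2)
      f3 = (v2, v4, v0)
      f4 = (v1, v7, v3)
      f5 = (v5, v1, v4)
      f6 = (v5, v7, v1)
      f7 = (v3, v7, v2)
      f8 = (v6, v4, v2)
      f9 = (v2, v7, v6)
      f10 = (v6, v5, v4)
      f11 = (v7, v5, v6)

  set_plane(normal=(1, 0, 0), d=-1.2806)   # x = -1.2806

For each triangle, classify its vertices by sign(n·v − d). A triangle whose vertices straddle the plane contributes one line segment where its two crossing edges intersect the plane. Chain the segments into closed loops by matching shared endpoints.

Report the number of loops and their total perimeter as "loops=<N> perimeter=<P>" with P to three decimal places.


loops=1 perimeter=10.720

Straddling triangles (8 of 12):
  (v4,v1,v0) [+--] → (-1.2806, -1.085, 1.11009)–(-1.2806, -1.085, -1.595)  len=2.7051
  (v2,v4,v0) [-+-] → (-1.2806, 0.755136, -1.595)–(-1.2806, -1.085, -1.595)  len=1.8401
  (v1,v7,v3) [-+-] → (-1.2806, -0.755136, 1.595)–(-1.2806, 1.085, 1.595)  len=1.8401
  (v5,v1,v4) [+-+] → (-1.2806, -1.085, 1.595)–(-1.2806, -1.085, 1.11009)  len=0.4849
  (v5,v7,v1) [++-] → (-1.2806, -0.755136, 1.595)–(-1.2806, -1.085, 1.595)  len=0.3299
  (v3,v7,v2) [-+-] → (-1.2806, 1.085, 1.595)–(-1.2806, 1.085, -1.11009)  len=2.7051
  (v6,v4,v2) [++-] → (-1.2806, 0.755136, -1.595)–(-1.2806, 1.085, -1.595)  len=0.3299
  (v2,v7,v6) [-++] → (-1.2806, 1.085, -1.11009)–(-1.2806, 1.085, -1.595)  len=0.4849

Chained into 1 loop(s):
  loop 1: 8 segments, perimeter = 10.7200
Total perimeter = 10.720


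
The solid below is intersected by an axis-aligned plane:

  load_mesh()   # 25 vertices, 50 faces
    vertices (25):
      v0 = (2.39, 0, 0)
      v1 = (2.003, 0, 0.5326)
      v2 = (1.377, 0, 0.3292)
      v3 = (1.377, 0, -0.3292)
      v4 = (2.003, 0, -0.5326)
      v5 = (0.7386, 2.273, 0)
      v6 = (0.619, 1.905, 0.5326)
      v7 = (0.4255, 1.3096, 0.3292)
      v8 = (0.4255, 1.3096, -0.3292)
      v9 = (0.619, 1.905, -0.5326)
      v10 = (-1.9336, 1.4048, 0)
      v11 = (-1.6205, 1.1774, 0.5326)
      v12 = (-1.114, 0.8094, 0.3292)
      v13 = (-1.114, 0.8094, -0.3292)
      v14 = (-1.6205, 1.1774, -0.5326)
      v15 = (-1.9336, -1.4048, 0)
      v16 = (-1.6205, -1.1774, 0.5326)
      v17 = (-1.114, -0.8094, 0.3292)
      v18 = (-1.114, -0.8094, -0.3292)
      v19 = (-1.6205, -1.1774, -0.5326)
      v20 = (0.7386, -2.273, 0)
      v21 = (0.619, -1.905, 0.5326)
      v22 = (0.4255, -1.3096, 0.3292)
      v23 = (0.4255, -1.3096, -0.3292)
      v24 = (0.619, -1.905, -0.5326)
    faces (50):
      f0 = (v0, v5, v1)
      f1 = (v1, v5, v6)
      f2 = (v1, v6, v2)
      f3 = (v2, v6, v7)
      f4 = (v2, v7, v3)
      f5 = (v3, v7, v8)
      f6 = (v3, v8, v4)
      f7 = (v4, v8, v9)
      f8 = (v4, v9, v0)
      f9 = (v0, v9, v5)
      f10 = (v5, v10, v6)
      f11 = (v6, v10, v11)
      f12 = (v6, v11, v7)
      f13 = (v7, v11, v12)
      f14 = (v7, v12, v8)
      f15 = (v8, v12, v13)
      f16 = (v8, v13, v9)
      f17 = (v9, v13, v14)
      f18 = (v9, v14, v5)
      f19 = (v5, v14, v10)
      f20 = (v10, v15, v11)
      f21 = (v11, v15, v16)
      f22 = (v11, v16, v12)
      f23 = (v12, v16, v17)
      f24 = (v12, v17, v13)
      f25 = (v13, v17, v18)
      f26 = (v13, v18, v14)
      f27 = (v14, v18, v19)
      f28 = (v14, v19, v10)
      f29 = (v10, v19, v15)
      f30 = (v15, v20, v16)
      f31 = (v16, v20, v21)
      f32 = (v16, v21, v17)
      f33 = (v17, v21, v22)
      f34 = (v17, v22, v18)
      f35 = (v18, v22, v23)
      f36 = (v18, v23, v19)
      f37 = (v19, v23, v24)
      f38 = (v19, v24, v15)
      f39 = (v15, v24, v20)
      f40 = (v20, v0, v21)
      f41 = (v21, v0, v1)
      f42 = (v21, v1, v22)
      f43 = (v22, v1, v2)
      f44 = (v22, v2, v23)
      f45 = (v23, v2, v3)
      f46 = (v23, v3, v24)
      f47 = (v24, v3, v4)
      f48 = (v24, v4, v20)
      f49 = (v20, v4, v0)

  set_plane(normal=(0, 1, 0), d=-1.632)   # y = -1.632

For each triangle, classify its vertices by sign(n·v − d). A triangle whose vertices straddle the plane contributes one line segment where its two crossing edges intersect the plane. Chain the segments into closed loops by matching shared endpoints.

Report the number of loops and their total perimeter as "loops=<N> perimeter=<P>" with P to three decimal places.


loops=1 perimeter=5.724

Straddling triangles (14 of 50):
  (v15,v20,v16) [+-+] → (-1.23431, -1.632, 0)–(-0.641633, -1.632, 0.311607)  len=0.6696
  (v16,v20,v21) [+--] → (-0.641633, -1.632, 0.311607)–(-0.221274, -1.632, 0.5326)  len=0.4749
  (v16,v21,v17) [+-+] → (-0.221274, -1.632, 0.5326)–(0.187174, -1.632, 0.481917)  len=0.4116
  (v17,v21,v22) [+-+] → (0.187174, -1.632, 0.481917)–(0.530277, -1.632, 0.439338)  len=0.3457
  (v19,v23,v24) [++-] → (0.530277, -1.632, -0.439338)–(-0.221274, -1.632, -0.5326)  len=0.7573
  (v19,v24,v15) [+-+] → (-0.221274, -1.632, -0.5326)–(-0.774162, -1.632, -0.241917)  len=0.6246
  (v15,v24,v20) [+--] → (-0.774162, -1.632, -0.241917)–(-1.23431, -1.632, 0)  len=0.5199
  (v20,v0,v21) [-+-] → (1.2043, -1.632, 0)–(0.872797, -1.632, 0.456275)  len=0.5640
  (v21,v0,v1) [-++] → (0.872797, -1.632, 0.456275)–(0.817337, -1.632, 0.5326)  len=0.0943
  (v21,v1,v22) [-++] → (0.817337, -1.632, 0.5326)–(0.530277, -1.632, 0.439338)  len=0.3018
  (v23,v3,v24) [++-] → (0.727627, -1.632, -0.503451)–(0.530277, -1.632, -0.439338)  len=0.2075
  (v24,v3,v4) [-++] → (0.727627, -1.632, -0.503451)–(0.817337, -1.632, -0.5326)  len=0.0943
  (v24,v4,v20) [-+-] → (0.817337, -1.632, -0.5326)–(1.09517, -1.632, -0.150196)  len=0.4727
  (v20,v4,v0) [-++] → (1.09517, -1.632, -0.150196)–(1.2043, -1.632, 0)  len=0.1857

Chained into 1 loop(s):
  loop 1: 14 segments, perimeter = 5.7240
Total perimeter = 5.724


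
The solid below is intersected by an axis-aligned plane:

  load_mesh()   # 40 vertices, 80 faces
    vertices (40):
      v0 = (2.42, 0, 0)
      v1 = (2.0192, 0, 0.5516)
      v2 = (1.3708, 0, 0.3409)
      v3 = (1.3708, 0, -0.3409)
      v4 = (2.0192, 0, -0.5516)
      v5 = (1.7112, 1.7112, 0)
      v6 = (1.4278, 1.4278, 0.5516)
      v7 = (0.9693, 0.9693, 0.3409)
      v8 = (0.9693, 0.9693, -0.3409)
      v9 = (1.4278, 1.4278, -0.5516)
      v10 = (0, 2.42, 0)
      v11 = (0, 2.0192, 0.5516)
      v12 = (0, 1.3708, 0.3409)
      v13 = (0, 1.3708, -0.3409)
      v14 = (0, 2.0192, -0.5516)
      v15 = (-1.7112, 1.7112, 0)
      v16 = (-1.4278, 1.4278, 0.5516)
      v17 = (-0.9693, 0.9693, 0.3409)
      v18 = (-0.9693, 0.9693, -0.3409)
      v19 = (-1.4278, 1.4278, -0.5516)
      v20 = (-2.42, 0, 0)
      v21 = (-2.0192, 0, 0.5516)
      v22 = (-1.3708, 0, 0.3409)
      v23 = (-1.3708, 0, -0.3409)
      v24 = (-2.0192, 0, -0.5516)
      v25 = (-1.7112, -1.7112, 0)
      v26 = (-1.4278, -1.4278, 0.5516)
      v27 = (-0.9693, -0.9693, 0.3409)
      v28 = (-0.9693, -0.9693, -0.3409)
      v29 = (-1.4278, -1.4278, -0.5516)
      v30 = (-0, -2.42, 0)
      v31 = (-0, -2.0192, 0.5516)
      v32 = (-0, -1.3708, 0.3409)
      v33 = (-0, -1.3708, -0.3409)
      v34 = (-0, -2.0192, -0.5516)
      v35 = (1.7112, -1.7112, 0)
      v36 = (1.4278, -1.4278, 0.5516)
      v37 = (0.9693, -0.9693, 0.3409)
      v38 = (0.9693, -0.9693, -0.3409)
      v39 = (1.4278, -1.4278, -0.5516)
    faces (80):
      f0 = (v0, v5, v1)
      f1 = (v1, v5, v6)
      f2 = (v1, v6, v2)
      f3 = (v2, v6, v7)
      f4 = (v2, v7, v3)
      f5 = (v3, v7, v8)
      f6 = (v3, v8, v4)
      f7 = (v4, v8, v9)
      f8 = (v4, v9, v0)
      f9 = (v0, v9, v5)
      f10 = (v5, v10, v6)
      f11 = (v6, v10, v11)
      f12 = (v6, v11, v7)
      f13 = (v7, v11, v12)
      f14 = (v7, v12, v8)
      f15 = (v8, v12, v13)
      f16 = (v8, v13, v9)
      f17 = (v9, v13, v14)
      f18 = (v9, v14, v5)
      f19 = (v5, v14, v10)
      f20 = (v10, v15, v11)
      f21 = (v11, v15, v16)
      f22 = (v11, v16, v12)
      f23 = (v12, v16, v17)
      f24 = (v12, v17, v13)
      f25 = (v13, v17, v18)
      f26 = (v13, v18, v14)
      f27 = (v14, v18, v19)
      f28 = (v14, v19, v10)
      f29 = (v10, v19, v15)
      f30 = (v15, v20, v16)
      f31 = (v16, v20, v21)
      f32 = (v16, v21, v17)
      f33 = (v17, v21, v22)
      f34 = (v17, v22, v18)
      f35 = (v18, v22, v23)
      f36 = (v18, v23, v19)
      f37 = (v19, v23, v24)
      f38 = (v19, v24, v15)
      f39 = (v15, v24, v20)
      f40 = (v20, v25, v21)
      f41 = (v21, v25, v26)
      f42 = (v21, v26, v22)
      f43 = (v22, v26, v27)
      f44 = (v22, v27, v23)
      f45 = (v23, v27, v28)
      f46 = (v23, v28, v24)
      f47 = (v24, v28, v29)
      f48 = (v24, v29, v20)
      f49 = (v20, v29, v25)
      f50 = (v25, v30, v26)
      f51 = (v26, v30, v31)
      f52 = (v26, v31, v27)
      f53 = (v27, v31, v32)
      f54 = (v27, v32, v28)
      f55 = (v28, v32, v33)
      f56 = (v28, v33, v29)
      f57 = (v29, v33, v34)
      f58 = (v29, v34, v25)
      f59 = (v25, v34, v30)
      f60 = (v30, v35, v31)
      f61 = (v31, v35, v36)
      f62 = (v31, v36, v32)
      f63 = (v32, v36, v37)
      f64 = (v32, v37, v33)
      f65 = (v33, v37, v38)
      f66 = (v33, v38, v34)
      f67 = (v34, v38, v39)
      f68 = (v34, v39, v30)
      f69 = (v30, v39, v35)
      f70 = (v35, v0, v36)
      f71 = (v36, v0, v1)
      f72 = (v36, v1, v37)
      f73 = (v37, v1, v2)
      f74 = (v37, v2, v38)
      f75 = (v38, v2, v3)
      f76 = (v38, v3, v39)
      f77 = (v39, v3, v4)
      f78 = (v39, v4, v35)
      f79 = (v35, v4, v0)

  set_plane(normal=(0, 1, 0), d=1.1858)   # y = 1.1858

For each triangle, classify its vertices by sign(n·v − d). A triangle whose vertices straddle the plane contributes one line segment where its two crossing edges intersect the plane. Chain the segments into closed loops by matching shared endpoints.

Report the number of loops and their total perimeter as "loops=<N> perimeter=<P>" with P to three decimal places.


loops=2 perimeter=8.514

Straddling triangles (24 of 80):
  (v0,v5,v1) [-+-] → (1.92883, 1.1858, 0)–(1.80577, 1.1858, 0.169361)  len=0.2093
  (v1,v5,v6) [-++] → (1.80577, 1.1858, 0.169361)–(1.52804, 1.1858, 0.5516)  len=0.4725
  (v1,v6,v2) [-+-] → (1.52804, 1.1858, 0.5516)–(1.41814, 1.1858, 0.515888)  len=0.1156
  (v2,v6,v7) [-+-] → (1.41814, 1.1858, 0.515888)–(1.1858, 1.1858, 0.440391)  len=0.2443
  (v4,v8,v9) [--+] → (1.1858, 1.1858, -0.440391)–(1.52804, 1.1858, -0.5516)  len=0.3599
  (v4,v9,v0) [-+-] → (1.52804, 1.1858, -0.5516)–(1.59597, 1.1858, -0.458108)  len=0.1156
  (v0,v9,v5) [-++] → (1.59597, 1.1858, -0.458108)–(1.92883, 1.1858, 0)  len=0.5663
  (v6,v11,v7) [++-] → (0.769421, 1.1858, 0.384348)–(1.1858, 1.1858, 0.440391)  len=0.4201
  (v7,v11,v12) [-++] → (0.769421, 1.1858, 0.384348)–(0.446626, 1.1858, 0.3409)  len=0.3257
  (v7,v12,v8) [-+-] → (0.446626, 1.1858, 0.3409)–(0.446626, 1.1858, 0.0267456)  len=0.3142
  (v8,v12,v13) [-++] → (0.446626, 1.1858, 0.0267456)–(0.446626, 1.1858, -0.3409)  len=0.3676
  (v8,v13,v9) [-++] → (0.446626, 1.1858, -0.3409)–(1.1858, 1.1858, -0.440391)  len=0.7458
  (v12,v16,v17) [++-] → (-1.1858, 1.1858, 0.440391)–(-0.446626, 1.1858, 0.3409)  len=0.7458
  (v12,v17,v13) [+-+] → (-0.446626, 1.1858, 0.3409)–(-0.446626, 1.1858, -0.0267456)  len=0.3676
  (v13,v17,v18) [+--] → (-0.446626, 1.1858, -0.0267456)–(-0.446626, 1.1858, -0.3409)  len=0.3142
  (v13,v18,v14) [+-+] → (-0.446626, 1.1858, -0.3409)–(-0.769421, 1.1858, -0.384348)  len=0.3257
  (v14,v18,v19) [+-+] → (-0.769421, 1.1858, -0.384348)–(-1.1858, 1.1858, -0.440391)  len=0.4201
  (v15,v20,v16) [+-+] → (-1.92883, 1.1858, 0)–(-1.59597, 1.1858, 0.458108)  len=0.5663
  (v16,v20,v21) [+--] → (-1.59597, 1.1858, 0.458108)–(-1.52804, 1.1858, 0.5516)  len=0.1156
  (v16,v21,v17) [+--] → (-1.52804, 1.1858, 0.5516)–(-1.1858, 1.1858, 0.440391)  len=0.3599
  (v18,v23,v19) [--+] → (-1.41814, 1.1858, -0.515888)–(-1.1858, 1.1858, -0.440391)  len=0.2443
  (v19,v23,v24) [+--] → (-1.41814, 1.1858, -0.515888)–(-1.52804, 1.1858, -0.5516)  len=0.1156
  (v19,v24,v15) [+-+] → (-1.52804, 1.1858, -0.5516)–(-1.80577, 1.1858, -0.169361)  len=0.4725
  (v15,v24,v20) [+--] → (-1.80577, 1.1858, -0.169361)–(-1.92883, 1.1858, 0)  len=0.2093

Chained into 2 loop(s):
  loop 1: 12 segments, perimeter = 4.2568
  loop 2: 12 segments, perimeter = 4.2568
Total perimeter = 8.514


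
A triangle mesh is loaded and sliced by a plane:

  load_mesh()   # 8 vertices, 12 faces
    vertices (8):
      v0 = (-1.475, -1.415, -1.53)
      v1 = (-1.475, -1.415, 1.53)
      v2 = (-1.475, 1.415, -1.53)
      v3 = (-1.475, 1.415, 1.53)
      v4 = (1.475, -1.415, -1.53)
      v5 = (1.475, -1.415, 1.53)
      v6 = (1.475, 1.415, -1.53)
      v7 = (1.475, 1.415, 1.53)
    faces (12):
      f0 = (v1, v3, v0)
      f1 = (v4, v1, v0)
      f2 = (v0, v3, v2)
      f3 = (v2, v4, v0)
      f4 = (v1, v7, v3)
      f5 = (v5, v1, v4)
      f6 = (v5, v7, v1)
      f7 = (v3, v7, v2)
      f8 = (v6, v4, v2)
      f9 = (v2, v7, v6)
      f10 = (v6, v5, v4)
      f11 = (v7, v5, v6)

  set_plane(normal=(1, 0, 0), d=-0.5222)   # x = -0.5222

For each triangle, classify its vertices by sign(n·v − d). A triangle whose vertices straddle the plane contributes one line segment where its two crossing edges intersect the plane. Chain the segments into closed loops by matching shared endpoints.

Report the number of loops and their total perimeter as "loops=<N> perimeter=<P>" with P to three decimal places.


loops=1 perimeter=11.780

Straddling triangles (8 of 12):
  (v4,v1,v0) [+--] → (-0.5222, -1.415, 0.541672)–(-0.5222, -1.415, -1.53)  len=2.0717
  (v2,v4,v0) [-+-] → (-0.5222, 0.500958, -1.53)–(-0.5222, -1.415, -1.53)  len=1.9160
  (v1,v7,v3) [-+-] → (-0.5222, -0.500958, 1.53)–(-0.5222, 1.415, 1.53)  len=1.9160
  (v5,v1,v4) [+-+] → (-0.5222, -1.415, 1.53)–(-0.5222, -1.415, 0.541672)  len=0.9883
  (v5,v7,v1) [++-] → (-0.5222, -0.500958, 1.53)–(-0.5222, -1.415, 1.53)  len=0.9140
  (v3,v7,v2) [-+-] → (-0.5222, 1.415, 1.53)–(-0.5222, 1.415, -0.541672)  len=2.0717
  (v6,v4,v2) [++-] → (-0.5222, 0.500958, -1.53)–(-0.5222, 1.415, -1.53)  len=0.9140
  (v2,v7,v6) [-++] → (-0.5222, 1.415, -0.541672)–(-0.5222, 1.415, -1.53)  len=0.9883

Chained into 1 loop(s):
  loop 1: 8 segments, perimeter = 11.7800
Total perimeter = 11.780


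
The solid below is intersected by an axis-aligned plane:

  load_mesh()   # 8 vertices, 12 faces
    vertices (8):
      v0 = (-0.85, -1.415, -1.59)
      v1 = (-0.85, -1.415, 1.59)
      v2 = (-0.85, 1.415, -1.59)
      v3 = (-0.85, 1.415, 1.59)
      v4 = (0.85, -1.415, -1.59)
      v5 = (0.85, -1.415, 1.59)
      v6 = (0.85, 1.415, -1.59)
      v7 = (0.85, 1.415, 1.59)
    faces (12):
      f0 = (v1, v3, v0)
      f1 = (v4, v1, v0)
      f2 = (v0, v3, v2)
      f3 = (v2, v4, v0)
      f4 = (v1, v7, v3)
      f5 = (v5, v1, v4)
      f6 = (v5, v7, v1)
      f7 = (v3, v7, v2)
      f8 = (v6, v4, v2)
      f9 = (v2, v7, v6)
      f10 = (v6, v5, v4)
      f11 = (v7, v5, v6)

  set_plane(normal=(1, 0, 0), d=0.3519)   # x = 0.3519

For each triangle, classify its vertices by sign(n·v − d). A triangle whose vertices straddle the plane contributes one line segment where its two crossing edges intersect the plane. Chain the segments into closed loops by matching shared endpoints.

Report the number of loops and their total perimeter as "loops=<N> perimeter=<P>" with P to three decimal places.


Straddling triangles (8 of 12):
  (v4,v1,v0) [+--] → (0.3519, -1.415, -0.65826)–(0.3519, -1.415, -1.59)  len=0.9317
  (v2,v4,v0) [-+-] → (0.3519, -0.58581, -1.59)–(0.3519, -1.415, -1.59)  len=0.8292
  (v1,v7,v3) [-+-] → (0.3519, 0.58581, 1.59)–(0.3519, 1.415, 1.59)  len=0.8292
  (v5,v1,v4) [+-+] → (0.3519, -1.415, 1.59)–(0.3519, -1.415, -0.65826)  len=2.2483
  (v5,v7,v1) [++-] → (0.3519, 0.58581, 1.59)–(0.3519, -1.415, 1.59)  len=2.0008
  (v3,v7,v2) [-+-] → (0.3519, 1.415, 1.59)–(0.3519, 1.415, 0.65826)  len=0.9317
  (v6,v4,v2) [++-] → (0.3519, -0.58581, -1.59)–(0.3519, 1.415, -1.59)  len=2.0008
  (v2,v7,v6) [-++] → (0.3519, 1.415, 0.65826)–(0.3519, 1.415, -1.59)  len=2.2483

Chained into 1 loop(s):
  loop 1: 8 segments, perimeter = 12.0200
Total perimeter = 12.020

loops=1 perimeter=12.020


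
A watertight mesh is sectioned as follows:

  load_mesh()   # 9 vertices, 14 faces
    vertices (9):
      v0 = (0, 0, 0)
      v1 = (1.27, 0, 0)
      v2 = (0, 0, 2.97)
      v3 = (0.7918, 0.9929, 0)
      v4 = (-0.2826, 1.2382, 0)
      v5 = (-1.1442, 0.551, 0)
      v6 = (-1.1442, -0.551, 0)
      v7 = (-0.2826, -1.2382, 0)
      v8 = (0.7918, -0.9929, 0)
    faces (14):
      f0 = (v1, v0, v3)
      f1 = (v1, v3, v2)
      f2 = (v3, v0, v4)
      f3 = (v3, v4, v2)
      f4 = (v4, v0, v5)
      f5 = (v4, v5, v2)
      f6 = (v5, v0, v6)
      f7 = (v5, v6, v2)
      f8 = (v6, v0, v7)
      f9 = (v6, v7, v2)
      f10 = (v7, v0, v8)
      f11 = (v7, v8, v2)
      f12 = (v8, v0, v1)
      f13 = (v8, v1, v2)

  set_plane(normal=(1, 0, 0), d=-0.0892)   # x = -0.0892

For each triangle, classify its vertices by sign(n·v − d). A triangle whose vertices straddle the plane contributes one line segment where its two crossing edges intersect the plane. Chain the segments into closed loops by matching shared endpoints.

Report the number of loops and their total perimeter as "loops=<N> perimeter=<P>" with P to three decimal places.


Straddling triangles (10 of 14):
  (v3,v0,v4) [++-] → (-0.0892, 0.390826, 0)–(-0.0892, 1.19404, 0)  len=0.8032
  (v3,v4,v2) [+-+] → (-0.0892, 1.19404, 0)–(-0.0892, 0.390826, 2.03255)  len=2.1855
  (v4,v0,v5) [-+-] → (-0.0892, 0.390826, 0)–(-0.0892, 0.0429551, 0)  len=0.3479
  (v4,v5,v2) [--+] → (-0.0892, 0.0429551, 2.73846)–(-0.0892, 0.390826, 2.03255)  len=0.7870
  (v5,v0,v6) [-+-] → (-0.0892, 0.0429551, 0)–(-0.0892, -0.0429551, 0)  len=0.0859
  (v5,v6,v2) [--+] → (-0.0892, -0.0429551, 2.73846)–(-0.0892, 0.0429551, 2.73846)  len=0.0859
  (v6,v0,v7) [-+-] → (-0.0892, -0.0429551, 0)–(-0.0892, -0.390826, 0)  len=0.3479
  (v6,v7,v2) [--+] → (-0.0892, -0.390826, 2.03255)–(-0.0892, -0.0429551, 2.73846)  len=0.7870
  (v7,v0,v8) [-++] → (-0.0892, -0.390826, 0)–(-0.0892, -1.19404, 0)  len=0.8032
  (v7,v8,v2) [-++] → (-0.0892, -1.19404, 0)–(-0.0892, -0.390826, 2.03255)  len=2.1855

Chained into 1 loop(s):
  loop 1: 10 segments, perimeter = 8.4190
Total perimeter = 8.419

loops=1 perimeter=8.419


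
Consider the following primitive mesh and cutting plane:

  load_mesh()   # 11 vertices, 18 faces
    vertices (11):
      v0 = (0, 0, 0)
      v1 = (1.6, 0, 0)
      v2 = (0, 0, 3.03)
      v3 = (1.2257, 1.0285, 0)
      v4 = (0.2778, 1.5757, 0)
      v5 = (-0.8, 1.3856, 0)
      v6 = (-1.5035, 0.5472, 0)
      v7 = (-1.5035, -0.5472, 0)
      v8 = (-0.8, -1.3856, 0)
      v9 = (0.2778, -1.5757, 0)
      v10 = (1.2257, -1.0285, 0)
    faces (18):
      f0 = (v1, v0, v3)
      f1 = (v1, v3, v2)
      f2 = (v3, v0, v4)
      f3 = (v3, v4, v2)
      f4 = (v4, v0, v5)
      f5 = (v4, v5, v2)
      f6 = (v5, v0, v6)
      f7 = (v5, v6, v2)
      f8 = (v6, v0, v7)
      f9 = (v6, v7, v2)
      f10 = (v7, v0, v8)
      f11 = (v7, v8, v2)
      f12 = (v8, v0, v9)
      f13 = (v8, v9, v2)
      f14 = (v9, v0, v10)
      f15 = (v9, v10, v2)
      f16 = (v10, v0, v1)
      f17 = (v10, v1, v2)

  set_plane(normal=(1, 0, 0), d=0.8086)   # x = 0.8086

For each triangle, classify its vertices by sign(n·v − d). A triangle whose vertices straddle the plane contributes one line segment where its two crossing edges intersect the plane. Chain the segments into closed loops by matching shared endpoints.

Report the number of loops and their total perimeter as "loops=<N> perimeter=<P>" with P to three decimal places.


loops=1 perimeter=6.563

Straddling triangles (8 of 18):
  (v1,v0,v3) [+-+] → (0.8086, 0, 0)–(0.8086, 0.678506, 0)  len=0.6785
  (v1,v3,v2) [++-] → (0.8086, 0.678506, 1.03109)–(0.8086, 0, 1.49871)  len=0.8240
  (v3,v0,v4) [+--] → (0.8086, 0.678506, 0)–(0.8086, 1.26928, 0)  len=0.5908
  (v3,v4,v2) [+--] → (0.8086, 1.26928, 0)–(0.8086, 0.678506, 1.03109)  len=1.1883
  (v9,v0,v10) [--+] → (0.8086, -0.678506, 0)–(0.8086, -1.26928, 0)  len=0.5908
  (v9,v10,v2) [-+-] → (0.8086, -1.26928, 0)–(0.8086, -0.678506, 1.03109)  len=1.1883
  (v10,v0,v1) [+-+] → (0.8086, -0.678506, 0)–(0.8086, 0, 0)  len=0.6785
  (v10,v1,v2) [++-] → (0.8086, 0, 1.49871)–(0.8086, -0.678506, 1.03109)  len=0.8240

Chained into 1 loop(s):
  loop 1: 8 segments, perimeter = 6.5633
Total perimeter = 6.563


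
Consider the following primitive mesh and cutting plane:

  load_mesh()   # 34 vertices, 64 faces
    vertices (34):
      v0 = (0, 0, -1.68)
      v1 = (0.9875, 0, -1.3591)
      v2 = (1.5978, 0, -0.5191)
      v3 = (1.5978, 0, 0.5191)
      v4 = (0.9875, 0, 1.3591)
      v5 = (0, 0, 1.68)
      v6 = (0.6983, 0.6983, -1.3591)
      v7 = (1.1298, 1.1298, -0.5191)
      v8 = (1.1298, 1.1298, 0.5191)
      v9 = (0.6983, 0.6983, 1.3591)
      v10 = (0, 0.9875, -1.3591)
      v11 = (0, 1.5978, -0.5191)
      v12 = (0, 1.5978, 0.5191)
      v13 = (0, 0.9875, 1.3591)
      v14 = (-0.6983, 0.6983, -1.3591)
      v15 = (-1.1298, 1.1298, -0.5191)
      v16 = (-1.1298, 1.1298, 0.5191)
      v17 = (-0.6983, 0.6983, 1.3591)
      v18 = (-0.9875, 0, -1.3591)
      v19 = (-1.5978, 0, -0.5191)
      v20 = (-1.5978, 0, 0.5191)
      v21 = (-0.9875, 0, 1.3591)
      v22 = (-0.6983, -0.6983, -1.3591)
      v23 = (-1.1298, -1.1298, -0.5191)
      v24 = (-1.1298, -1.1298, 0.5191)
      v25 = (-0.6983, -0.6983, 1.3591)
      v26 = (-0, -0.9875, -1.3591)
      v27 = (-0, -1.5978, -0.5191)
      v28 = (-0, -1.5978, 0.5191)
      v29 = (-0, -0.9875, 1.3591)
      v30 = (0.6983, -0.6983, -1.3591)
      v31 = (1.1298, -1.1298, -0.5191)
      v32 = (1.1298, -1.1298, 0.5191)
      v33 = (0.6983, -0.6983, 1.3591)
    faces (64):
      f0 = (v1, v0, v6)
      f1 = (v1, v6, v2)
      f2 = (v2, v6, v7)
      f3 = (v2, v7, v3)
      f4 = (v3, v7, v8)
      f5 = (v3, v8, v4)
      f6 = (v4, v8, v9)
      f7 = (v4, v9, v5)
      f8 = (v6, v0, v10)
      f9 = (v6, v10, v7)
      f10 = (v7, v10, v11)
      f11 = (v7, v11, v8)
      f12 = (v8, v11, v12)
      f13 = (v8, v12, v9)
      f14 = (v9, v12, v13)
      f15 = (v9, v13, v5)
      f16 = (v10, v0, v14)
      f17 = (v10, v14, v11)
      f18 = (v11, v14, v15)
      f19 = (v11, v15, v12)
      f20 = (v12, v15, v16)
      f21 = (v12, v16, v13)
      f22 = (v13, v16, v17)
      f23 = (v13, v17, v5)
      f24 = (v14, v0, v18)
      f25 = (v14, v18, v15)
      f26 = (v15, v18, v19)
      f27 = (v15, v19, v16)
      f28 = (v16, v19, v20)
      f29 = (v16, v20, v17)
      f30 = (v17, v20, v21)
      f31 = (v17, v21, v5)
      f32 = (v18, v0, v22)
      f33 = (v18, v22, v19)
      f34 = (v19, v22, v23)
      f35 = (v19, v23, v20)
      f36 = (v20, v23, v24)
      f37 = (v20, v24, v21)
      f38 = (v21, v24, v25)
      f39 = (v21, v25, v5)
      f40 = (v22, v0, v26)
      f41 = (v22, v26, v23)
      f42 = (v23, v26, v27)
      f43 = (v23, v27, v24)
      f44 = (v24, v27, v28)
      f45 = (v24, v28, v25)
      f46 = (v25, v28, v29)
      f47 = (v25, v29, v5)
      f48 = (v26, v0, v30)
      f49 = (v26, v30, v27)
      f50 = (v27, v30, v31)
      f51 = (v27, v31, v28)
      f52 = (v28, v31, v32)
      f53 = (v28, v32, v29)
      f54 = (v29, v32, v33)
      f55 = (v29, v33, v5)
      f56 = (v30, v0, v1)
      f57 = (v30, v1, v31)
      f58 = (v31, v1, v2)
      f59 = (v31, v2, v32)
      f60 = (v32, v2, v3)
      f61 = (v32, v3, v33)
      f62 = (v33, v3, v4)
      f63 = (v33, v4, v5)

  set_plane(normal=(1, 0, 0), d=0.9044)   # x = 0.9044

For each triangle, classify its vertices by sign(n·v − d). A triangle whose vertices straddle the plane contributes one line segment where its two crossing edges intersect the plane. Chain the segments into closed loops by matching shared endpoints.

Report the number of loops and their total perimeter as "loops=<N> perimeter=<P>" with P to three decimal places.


loops=1 perimeter=8.296

Straddling triangles (20 of 64):
  (v1,v0,v6) [+--] → (0.9044, 0, -1.3861)–(0.9044, 0.200653, -1.3591)  len=0.2025
  (v1,v6,v2) [+-+] → (0.9044, 0.200653, -1.3591)–(0.9044, 0.5383, -1.16663)  len=0.3887
  (v2,v6,v7) [+-+] → (0.9044, 0.5383, -1.16663)–(0.9044, 0.9044, -0.957886)  len=0.4214
  (v4,v8,v9) [++-] → (0.9044, 0.9044, 0.957886)–(0.9044, 0.200653, 1.3591)  len=0.8101
  (v4,v9,v5) [+--] → (0.9044, 0.200653, 1.3591)–(0.9044, 0, 1.3861)  len=0.2025
  (v6,v10,v7) [--+] → (0.9044, 1.10141, -0.686684)–(0.9044, 0.9044, -0.957886)  len=0.3352
  (v7,v10,v11) [+--] → (0.9044, 1.10141, -0.686684)–(0.9044, 1.22317, -0.5191)  len=0.2071
  (v7,v11,v8) [+-+] → (0.9044, 1.22317, -0.5191)–(0.9044, 1.22317, 0.311975)  len=0.8311
  (v8,v11,v12) [+--] → (0.9044, 1.22317, 0.311975)–(0.9044, 1.22317, 0.5191)  len=0.2071
  (v8,v12,v9) [+--] → (0.9044, 1.22317, 0.5191)–(0.9044, 0.9044, 0.957886)  len=0.5424
  (v27,v30,v31) [--+] → (0.9044, -0.9044, -0.957886)–(0.9044, -1.22317, -0.5191)  len=0.5424
  (v27,v31,v28) [-+-] → (0.9044, -1.22317, -0.5191)–(0.9044, -1.22317, -0.311975)  len=0.2071
  (v28,v31,v32) [-++] → (0.9044, -1.22317, -0.311975)–(0.9044, -1.22317, 0.5191)  len=0.8311
  (v28,v32,v29) [-+-] → (0.9044, -1.22317, 0.5191)–(0.9044, -1.10141, 0.686684)  len=0.2071
  (v29,v32,v33) [-+-] → (0.9044, -1.10141, 0.686684)–(0.9044, -0.9044, 0.957886)  len=0.3352
  (v30,v0,v1) [--+] → (0.9044, 0, -1.3861)–(0.9044, -0.200653, -1.3591)  len=0.2025
  (v30,v1,v31) [-++] → (0.9044, -0.200653, -1.3591)–(0.9044, -0.9044, -0.957886)  len=0.8101
  (v32,v3,v33) [++-] → (0.9044, -0.5383, 1.16663)–(0.9044, -0.9044, 0.957886)  len=0.4214
  (v33,v3,v4) [-++] → (0.9044, -0.5383, 1.16663)–(0.9044, -0.200653, 1.3591)  len=0.3887
  (v33,v4,v5) [-+-] → (0.9044, -0.200653, 1.3591)–(0.9044, 0, 1.3861)  len=0.2025

Chained into 1 loop(s):
  loop 1: 20 segments, perimeter = 8.2960
Total perimeter = 8.296


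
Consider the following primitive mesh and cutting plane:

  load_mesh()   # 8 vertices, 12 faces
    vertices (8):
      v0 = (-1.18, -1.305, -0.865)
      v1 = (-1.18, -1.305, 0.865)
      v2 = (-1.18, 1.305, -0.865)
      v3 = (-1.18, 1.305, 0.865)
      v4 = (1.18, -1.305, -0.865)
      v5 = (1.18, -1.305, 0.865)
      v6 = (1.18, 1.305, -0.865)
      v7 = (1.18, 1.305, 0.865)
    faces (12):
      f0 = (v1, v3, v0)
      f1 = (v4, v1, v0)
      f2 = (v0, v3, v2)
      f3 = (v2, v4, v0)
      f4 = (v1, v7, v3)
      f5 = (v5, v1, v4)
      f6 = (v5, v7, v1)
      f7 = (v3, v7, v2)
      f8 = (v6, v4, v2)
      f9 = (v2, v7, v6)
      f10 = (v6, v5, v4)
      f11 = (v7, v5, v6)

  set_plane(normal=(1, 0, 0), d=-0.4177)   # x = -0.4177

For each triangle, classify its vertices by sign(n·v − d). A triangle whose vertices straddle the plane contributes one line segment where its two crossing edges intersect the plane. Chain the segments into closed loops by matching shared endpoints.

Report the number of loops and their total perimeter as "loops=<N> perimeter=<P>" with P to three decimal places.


loops=1 perimeter=8.680

Straddling triangles (8 of 12):
  (v4,v1,v0) [+--] → (-0.4177, -1.305, 0.306195)–(-0.4177, -1.305, -0.865)  len=1.1712
  (v2,v4,v0) [-+-] → (-0.4177, 0.461948, -0.865)–(-0.4177, -1.305, -0.865)  len=1.7669
  (v1,v7,v3) [-+-] → (-0.4177, -0.461948, 0.865)–(-0.4177, 1.305, 0.865)  len=1.7669
  (v5,v1,v4) [+-+] → (-0.4177, -1.305, 0.865)–(-0.4177, -1.305, 0.306195)  len=0.5588
  (v5,v7,v1) [++-] → (-0.4177, -0.461948, 0.865)–(-0.4177, -1.305, 0.865)  len=0.8431
  (v3,v7,v2) [-+-] → (-0.4177, 1.305, 0.865)–(-0.4177, 1.305, -0.306195)  len=1.1712
  (v6,v4,v2) [++-] → (-0.4177, 0.461948, -0.865)–(-0.4177, 1.305, -0.865)  len=0.8431
  (v2,v7,v6) [-++] → (-0.4177, 1.305, -0.306195)–(-0.4177, 1.305, -0.865)  len=0.5588

Chained into 1 loop(s):
  loop 1: 8 segments, perimeter = 8.6800
Total perimeter = 8.680
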